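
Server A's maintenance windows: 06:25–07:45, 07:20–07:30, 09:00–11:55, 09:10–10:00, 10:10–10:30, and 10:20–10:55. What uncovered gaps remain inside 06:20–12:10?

06:20–06:25, 07:45–09:00, 11:55–12:10

Covered (merged): 06:25–07:45, 09:00–11:55.
Gaps within 06:20–12:10: 06:20–06:25, 07:45–09:00, 11:55–12:10.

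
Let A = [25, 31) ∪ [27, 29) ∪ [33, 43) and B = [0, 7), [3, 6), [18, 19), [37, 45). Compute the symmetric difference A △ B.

Merge the first list: [25, 31), [33, 43).
Merge the second list: [0, 7), [18, 19), [37, 45).
A but not B: [25, 31), [33, 37).
B but not A: [0, 7), [18, 19), [43, 45).
Combining gives A △ B.

[0, 7) ∪ [18, 19) ∪ [25, 31) ∪ [33, 37) ∪ [43, 45)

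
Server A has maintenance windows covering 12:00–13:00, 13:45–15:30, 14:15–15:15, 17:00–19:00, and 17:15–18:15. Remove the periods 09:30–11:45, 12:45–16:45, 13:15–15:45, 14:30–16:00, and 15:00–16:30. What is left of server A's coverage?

First set merges to 12:00–13:00, 13:45–15:30, 17:00–19:00.
Second set merges to 09:30–11:45, 12:45–16:45.
12:00–13:00 minus B → 12:00–12:45.
13:45–15:30: fully covered by B → removed.
17:00–19:00: no B overlap → unchanged.

12:00–12:45, 17:00–19:00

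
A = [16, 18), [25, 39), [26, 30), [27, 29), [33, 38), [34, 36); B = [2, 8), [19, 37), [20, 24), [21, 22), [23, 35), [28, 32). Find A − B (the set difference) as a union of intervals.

[16, 18) ∪ [37, 39)

First set merges to [16, 18), [25, 39).
Second set merges to [2, 8), [19, 37).
[16, 18) is untouched.
[25, 39) with B removed leaves [37, 39).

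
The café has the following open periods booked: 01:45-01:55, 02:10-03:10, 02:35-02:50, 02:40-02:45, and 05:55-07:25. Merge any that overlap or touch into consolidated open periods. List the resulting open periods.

01:45–01:55, 02:10–03:10, 05:55–07:25

02:10–03:10 is disjoint → start new block.
02:35–02:50 overlaps/touches 02:10–03:10 → extend to 02:10–03:10.
02:40–02:45 overlaps/touches 02:10–03:10 → extend to 02:10–03:10.
05:55–07:25 is disjoint → start new block.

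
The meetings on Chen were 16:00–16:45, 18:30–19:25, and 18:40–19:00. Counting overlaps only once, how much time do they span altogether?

1 h 40 min

Merged: 16:00–16:45, 18:30–19:25.
Lengths: 45 min + 55 min = 1 h 40 min.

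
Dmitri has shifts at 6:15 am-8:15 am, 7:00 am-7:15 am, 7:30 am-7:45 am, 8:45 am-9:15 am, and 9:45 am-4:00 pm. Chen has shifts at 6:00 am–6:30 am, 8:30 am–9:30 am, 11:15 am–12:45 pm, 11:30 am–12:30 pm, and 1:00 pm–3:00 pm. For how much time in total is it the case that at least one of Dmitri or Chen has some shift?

First set merges to 6:15 am-8:15 am, 8:45 am-9:15 am, 9:45 am-4:00 pm.
Second set merges to 6:00 am-6:30 am, 8:30 am-9:30 am, 11:15 am-12:45 pm, 1:00 pm-3:00 pm.
A ∪ B = 6:00 am-8:15 am, 8:30 am-9:30 am, 9:45 am-4:00 pm.
Total: 2 h 15 min + 1 h + 6 h 15 min = 9 h 30 min.

9 h 30 min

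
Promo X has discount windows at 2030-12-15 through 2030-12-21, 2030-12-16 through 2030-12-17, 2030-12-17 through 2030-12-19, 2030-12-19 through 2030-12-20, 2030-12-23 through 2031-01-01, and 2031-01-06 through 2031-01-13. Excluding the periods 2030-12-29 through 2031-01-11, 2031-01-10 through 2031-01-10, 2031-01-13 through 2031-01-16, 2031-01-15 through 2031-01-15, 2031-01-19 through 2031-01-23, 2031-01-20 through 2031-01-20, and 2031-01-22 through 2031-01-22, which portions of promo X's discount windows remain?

First set merges to 2030-12-15 through 2030-12-21, 2030-12-23 through 2031-01-01, 2031-01-06 through 2031-01-13.
Second set merges to 2030-12-29 through 2031-01-11, 2031-01-13 through 2031-01-16, 2031-01-19 through 2031-01-23.
2030-12-15 through 2030-12-21: nothing removed.
2030-12-23 through 2031-01-01 \ B = 2030-12-23 through 2030-12-28.
2031-01-06 through 2031-01-13 \ B = 2031-01-12 through 2031-01-12.

2030-12-15 through 2030-12-21, 2030-12-23 through 2030-12-28, 2031-01-12 through 2031-01-12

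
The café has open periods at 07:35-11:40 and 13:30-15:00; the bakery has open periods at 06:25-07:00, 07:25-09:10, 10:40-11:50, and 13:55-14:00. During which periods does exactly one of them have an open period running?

06:25–07:00, 07:25–07:35, 09:10–10:40, 11:40–11:50, 13:30–13:55, 14:00–15:00

A \ B = 09:10–10:40, 13:30–13:55, 14:00–15:00.
B \ A = 06:25–07:00, 07:25–07:35, 11:40–11:50.
Union of the two gives the symmetric difference.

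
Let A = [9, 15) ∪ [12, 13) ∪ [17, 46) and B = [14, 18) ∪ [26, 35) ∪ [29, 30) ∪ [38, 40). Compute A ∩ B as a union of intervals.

First set merges to [9, 15), [17, 46).
Second set merges to [14, 18), [26, 35), [38, 40).
[9, 15) overlaps B on [14, 15).
[17, 46) overlaps B on [17, 18), [26, 35), [38, 40).

[14, 15) ∪ [17, 18) ∪ [26, 35) ∪ [38, 40)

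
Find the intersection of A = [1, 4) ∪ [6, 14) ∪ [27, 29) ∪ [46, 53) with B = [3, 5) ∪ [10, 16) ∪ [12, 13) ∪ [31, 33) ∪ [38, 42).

[3, 4) ∪ [10, 14)

Merge the second list: [3, 5), [10, 16), [31, 33), [38, 42).
[1, 4) overlaps B on [3, 4).
[6, 14) overlaps B on [10, 14).
[27, 29) falls entirely outside B.
[46, 53) falls entirely outside B.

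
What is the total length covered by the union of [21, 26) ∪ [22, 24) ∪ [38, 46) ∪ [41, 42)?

Merged: [21, 26), [38, 46).
Lengths: 5 + 8 = 13.

13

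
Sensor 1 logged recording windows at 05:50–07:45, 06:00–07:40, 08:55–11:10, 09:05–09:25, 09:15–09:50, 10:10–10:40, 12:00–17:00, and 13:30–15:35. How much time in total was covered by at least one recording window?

Merged: 05:50–07:45, 08:55–11:10, 12:00–17:00.
Lengths: 1 h 55 min + 2 h 15 min + 5 h = 9 h 10 min.

9 h 10 min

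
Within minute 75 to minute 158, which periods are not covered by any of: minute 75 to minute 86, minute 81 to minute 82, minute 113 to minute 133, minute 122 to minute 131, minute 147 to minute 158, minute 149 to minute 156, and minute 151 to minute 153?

minute 86 to minute 113, minute 133 to minute 147

After merging, the occupied span is minute 75 to minute 86, minute 113 to minute 133, minute 147 to minute 158.
Gaps within minute 75 to minute 158: minute 86 to minute 113, minute 133 to minute 147.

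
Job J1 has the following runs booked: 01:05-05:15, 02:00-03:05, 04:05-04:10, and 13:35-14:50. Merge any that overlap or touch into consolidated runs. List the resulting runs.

01:05–05:15, 13:35–14:50

02:00–03:05 overlaps/touches 01:05–05:15 → extend to 01:05–05:15.
04:05–04:10 overlaps/touches 01:05–05:15 → extend to 01:05–05:15.
13:35–14:50 is disjoint → start new block.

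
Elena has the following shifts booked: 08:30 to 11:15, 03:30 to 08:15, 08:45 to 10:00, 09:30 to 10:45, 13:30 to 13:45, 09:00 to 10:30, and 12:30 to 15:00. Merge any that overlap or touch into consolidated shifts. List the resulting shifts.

Sort by start: 03:30–08:15, 08:30–11:15, 08:45–10:00, 09:00–10:30, 09:30–10:45, 12:30–15:00, 13:30–13:45.
08:30–11:15 is disjoint → start new block.
08:45–10:00 overlaps/touches 08:30–11:15 → extend to 08:30–11:15.
09:00–10:30 overlaps/touches 08:30–11:15 → extend to 08:30–11:15.
09:30–10:45 overlaps/touches 08:30–11:15 → extend to 08:30–11:15.
12:30–15:00 is disjoint → start new block.
13:30–13:45 overlaps/touches 12:30–15:00 → extend to 12:30–15:00.

03:30–08:15, 08:30–11:15, 12:30–15:00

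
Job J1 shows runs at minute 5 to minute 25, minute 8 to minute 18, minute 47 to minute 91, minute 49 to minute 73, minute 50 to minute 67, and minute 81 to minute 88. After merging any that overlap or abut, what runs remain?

minute 8 to minute 18 overlaps/touches minute 5 to minute 25 → extend to minute 5 to minute 25.
minute 47 to minute 91 is disjoint → start new block.
minute 49 to minute 73 overlaps/touches minute 47 to minute 91 → extend to minute 47 to minute 91.
minute 50 to minute 67 overlaps/touches minute 47 to minute 91 → extend to minute 47 to minute 91.
minute 81 to minute 88 overlaps/touches minute 47 to minute 91 → extend to minute 47 to minute 91.

minute 5 to minute 25, minute 47 to minute 91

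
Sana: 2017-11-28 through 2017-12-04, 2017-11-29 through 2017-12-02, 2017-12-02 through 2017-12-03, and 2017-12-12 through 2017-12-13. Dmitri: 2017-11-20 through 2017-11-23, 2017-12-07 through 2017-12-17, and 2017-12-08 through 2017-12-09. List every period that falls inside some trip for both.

2017-12-12 through 2017-12-13

Merge the first list: 2017-11-28 through 2017-12-04, 2017-12-12 through 2017-12-13.
Merge the second list: 2017-11-20 through 2017-11-23, 2017-12-07 through 2017-12-17.
2017-11-28 through 2017-12-04 falls entirely outside B.
2017-12-12 through 2017-12-13 overlaps B on 2017-12-12 through 2017-12-13.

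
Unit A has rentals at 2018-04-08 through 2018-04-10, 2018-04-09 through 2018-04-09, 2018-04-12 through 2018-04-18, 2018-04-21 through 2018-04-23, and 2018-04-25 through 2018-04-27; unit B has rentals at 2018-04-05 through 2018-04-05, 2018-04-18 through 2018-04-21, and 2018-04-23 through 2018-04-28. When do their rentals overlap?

2018-04-18 through 2018-04-18, 2018-04-21 through 2018-04-21, 2018-04-23 through 2018-04-23, 2018-04-25 through 2018-04-27

First set merges to 2018-04-08 through 2018-04-10, 2018-04-12 through 2018-04-18, 2018-04-21 through 2018-04-23, 2018-04-25 through 2018-04-27.
2018-04-08 through 2018-04-10 falls entirely outside B.
2018-04-12 through 2018-04-18 overlaps B on 2018-04-18 through 2018-04-18.
2018-04-21 through 2018-04-23 overlaps B on 2018-04-21 through 2018-04-21, 2018-04-23 through 2018-04-23.
2018-04-25 through 2018-04-27 overlaps B on 2018-04-25 through 2018-04-27.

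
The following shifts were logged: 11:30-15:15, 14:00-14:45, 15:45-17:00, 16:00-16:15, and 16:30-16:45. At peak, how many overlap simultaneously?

2

Sweep endpoints in order; track running count of active intervals.
Peak of 2 reached at 14:00.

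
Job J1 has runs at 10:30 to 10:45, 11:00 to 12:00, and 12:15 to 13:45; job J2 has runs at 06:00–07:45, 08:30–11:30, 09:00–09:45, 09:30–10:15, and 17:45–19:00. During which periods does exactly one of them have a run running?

B, merged: 06:00–07:45, 08:30–11:30, 17:45–19:00.
Only in the first: 11:30–12:00, 12:15–13:45.
Only in the second: 06:00–07:45, 08:30–10:30, 10:45–11:00, 17:45–19:00.
Together these are the periods covered by exactly one.

06:00–07:45, 08:30–10:30, 10:45–11:00, 11:30–12:00, 12:15–13:45, 17:45–19:00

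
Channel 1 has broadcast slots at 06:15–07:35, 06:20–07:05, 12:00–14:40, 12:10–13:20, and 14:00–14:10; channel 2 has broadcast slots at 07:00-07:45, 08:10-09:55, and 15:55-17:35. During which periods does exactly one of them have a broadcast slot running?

06:15-07:00, 07:35-07:45, 08:10-09:55, 12:00-14:40, 15:55-17:35

Merge the first list: 06:15-07:35, 12:00-14:40.
A but not B: 06:15-07:00, 12:00-14:40.
B but not A: 07:35-07:45, 08:10-09:55, 15:55-17:35.
Combining gives A △ B.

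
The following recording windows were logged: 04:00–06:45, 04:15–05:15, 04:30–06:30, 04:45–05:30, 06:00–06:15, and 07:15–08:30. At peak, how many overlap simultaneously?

4

Sweep endpoints in order; track running count of active intervals.
Peak of 4 reached at 04:45.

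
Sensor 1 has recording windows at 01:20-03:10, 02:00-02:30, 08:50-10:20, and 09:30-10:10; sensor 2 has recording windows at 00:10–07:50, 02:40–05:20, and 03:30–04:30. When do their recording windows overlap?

01:20–03:10

Merge the first list: 01:20–03:10, 08:50–10:20.
Merge the second list: 00:10–07:50.
01:20–03:10 meets the second set on 01:20–03:10.
08:50–10:20: no overlap with the second set.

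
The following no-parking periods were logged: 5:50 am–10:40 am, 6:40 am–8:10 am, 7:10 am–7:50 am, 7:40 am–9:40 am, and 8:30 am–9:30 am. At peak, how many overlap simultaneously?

4

Walk the sorted start/end points keeping a running depth.
The depth first hits 4 at 7:40 am.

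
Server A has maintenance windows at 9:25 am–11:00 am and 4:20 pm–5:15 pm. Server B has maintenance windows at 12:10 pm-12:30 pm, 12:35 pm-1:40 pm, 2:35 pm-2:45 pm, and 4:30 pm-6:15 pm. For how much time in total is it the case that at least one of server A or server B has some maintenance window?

A ∪ B = 9:25 am–11:00 am, 12:10 pm–12:30 pm, 12:35 pm–1:40 pm, 2:35 pm–2:45 pm, 4:20 pm–6:15 pm.
Total: 1 h 35 min + 20 min + 1 h 5 min + 10 min + 1 h 55 min = 5 h 5 min.

5 h 5 min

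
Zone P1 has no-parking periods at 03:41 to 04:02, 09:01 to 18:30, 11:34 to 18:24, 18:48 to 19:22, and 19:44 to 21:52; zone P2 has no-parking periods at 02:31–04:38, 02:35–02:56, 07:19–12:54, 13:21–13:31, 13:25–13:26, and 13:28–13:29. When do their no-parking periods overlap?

03:41–04:02, 09:01–12:54, 13:21–13:31

Merge the first list: 03:41–04:02, 09:01–18:30, 18:48–19:22, 19:44–21:52.
Merge the second list: 02:31–04:38, 07:19–12:54, 13:21–13:31.
03:41–04:02 meets the second set on 03:41–04:02.
09:01–18:30 meets the second set on 09:01–12:54, 13:21–13:31.
18:48–19:22: no overlap with the second set.
19:44–21:52: no overlap with the second set.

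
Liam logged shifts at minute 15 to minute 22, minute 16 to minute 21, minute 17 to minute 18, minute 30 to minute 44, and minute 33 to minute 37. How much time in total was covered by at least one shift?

Merged: minute 15 to minute 22, minute 30 to minute 44.
Lengths: 7 minutes + 14 minutes = 21 minutes.

21 minutes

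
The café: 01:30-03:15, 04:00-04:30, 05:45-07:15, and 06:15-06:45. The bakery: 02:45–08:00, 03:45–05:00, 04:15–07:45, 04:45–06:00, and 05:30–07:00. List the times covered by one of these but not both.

01:30–02:45, 03:15–04:00, 04:30–05:45, 07:15–08:00

A, merged: 01:30–03:15, 04:00–04:30, 05:45–07:15.
B, merged: 02:45–08:00.
Only in the first: 01:30–02:45.
Only in the second: 03:15–04:00, 04:30–05:45, 07:15–08:00.
Together these are the periods covered by exactly one.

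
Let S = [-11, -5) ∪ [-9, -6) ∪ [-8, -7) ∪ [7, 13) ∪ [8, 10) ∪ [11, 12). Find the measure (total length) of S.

12

Merged: [-11, -5), [7, 13).
Lengths: 6 + 6 = 12.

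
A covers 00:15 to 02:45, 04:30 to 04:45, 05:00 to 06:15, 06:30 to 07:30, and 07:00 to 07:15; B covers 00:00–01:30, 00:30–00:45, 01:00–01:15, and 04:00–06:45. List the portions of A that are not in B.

First set merges to 00:15–02:45, 04:30–04:45, 05:00–06:15, 06:30–07:30.
Second set merges to 00:00–01:30, 04:00–06:45.
00:15–02:45 with B removed leaves 01:30–02:45.
04:30–04:45 lies entirely inside B → drops out.
05:00–06:15 lies entirely inside B → drops out.
06:30–07:30 with B removed leaves 06:45–07:30.

01:30–02:45, 06:45–07:30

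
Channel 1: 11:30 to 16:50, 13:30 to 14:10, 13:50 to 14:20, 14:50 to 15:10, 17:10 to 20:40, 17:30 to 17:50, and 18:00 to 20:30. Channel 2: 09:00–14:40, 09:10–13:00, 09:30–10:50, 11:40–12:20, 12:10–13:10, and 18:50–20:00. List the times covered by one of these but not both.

09:00–11:30, 14:40–16:50, 17:10–18:50, 20:00–20:40

First set merges to 11:30–16:50, 17:10–20:40.
Second set merges to 09:00–14:40, 18:50–20:00.
A but not B: 14:40–16:50, 17:10–18:50, 20:00–20:40.
B but not A: 09:00–11:30.
Combining gives A △ B.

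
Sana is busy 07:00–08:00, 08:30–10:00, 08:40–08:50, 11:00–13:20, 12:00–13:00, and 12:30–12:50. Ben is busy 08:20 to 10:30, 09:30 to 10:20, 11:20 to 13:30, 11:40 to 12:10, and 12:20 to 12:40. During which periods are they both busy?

08:30-10:00, 11:20-13:20

A, merged: 07:00-08:00, 08:30-10:00, 11:00-13:20.
B, merged: 08:20-10:30, 11:20-13:30.
07:00-08:00 meets no B interval.
08:30-10:00 ∩ B → 08:30-10:00.
11:00-13:20 ∩ B → 11:20-13:20.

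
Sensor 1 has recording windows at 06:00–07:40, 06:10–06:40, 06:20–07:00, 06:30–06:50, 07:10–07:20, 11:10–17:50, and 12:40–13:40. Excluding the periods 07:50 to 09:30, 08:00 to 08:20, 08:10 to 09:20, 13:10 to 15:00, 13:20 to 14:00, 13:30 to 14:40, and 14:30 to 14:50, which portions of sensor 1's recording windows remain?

06:00–07:40, 11:10–13:10, 15:00–17:50

A, merged: 06:00–07:40, 11:10–17:50.
B, merged: 07:50–09:30, 13:10–15:00.
06:00–07:40 is untouched.
11:10–17:50 with B removed leaves 11:10–13:10, 15:00–17:50.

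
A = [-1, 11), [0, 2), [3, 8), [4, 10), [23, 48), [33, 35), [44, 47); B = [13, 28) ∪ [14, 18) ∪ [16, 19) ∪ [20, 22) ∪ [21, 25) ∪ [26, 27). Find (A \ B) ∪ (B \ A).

Merge the first list: [-1, 11), [23, 48).
Merge the second list: [13, 28).
Only in the first: [-1, 11), [28, 48).
Only in the second: [13, 23).
Together these are the periods covered by exactly one.

[-1, 11) ∪ [13, 23) ∪ [28, 48)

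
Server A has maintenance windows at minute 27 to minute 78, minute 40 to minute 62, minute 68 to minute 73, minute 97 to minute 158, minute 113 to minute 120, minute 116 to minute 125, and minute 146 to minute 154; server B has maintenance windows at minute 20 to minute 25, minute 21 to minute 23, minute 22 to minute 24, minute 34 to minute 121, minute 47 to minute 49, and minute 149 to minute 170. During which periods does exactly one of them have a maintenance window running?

minute 20 to minute 25, minute 27 to minute 34, minute 78 to minute 97, minute 121 to minute 149, minute 158 to minute 170

First set merges to minute 27 to minute 78, minute 97 to minute 158.
Second set merges to minute 20 to minute 25, minute 34 to minute 121, minute 149 to minute 170.
A but not B: minute 27 to minute 34, minute 121 to minute 149.
B but not A: minute 20 to minute 25, minute 78 to minute 97, minute 158 to minute 170.
Combining gives A △ B.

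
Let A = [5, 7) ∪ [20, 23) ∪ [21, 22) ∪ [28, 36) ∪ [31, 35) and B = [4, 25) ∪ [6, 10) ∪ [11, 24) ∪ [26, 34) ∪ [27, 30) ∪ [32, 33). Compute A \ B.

A, merged: [5, 7), [20, 23), [28, 36).
B, merged: [4, 25), [26, 34).
[5, 7): entirely removed.
[20, 23): entirely removed.
[28, 36) \ B = [34, 36).

[34, 36)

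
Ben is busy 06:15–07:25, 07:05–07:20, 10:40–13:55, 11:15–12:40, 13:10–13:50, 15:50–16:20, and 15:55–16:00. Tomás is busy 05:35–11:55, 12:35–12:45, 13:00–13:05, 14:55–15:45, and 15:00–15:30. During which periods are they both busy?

Merge the first list: 06:15-07:25, 10:40-13:55, 15:50-16:20.
Merge the second list: 05:35-11:55, 12:35-12:45, 13:00-13:05, 14:55-15:45.
06:15-07:25 ∩ B → 06:15-07:25.
10:40-13:55 ∩ B → 10:40-11:55, 12:35-12:45, 13:00-13:05.
15:50-16:20 meets no B interval.

06:15-07:25, 10:40-11:55, 12:35-12:45, 13:00-13:05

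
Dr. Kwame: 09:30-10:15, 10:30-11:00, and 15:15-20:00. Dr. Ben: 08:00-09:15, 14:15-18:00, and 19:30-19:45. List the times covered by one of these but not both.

A \ B = 09:30-10:15, 10:30-11:00, 18:00-19:30, 19:45-20:00.
B \ A = 08:00-09:15, 14:15-15:15.
Union of the two gives the symmetric difference.

08:00-09:15, 09:30-10:15, 10:30-11:00, 14:15-15:15, 18:00-19:30, 19:45-20:00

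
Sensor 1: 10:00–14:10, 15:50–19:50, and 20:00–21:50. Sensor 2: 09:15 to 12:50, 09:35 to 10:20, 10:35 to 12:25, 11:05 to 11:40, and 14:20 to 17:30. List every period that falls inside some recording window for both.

10:00–12:50, 15:50–17:30

Merge the second list: 09:15–12:50, 14:20–17:30.
10:00–14:10 overlaps B on 10:00–12:50.
15:50–19:50 overlaps B on 15:50–17:30.
20:00–21:50 falls entirely outside B.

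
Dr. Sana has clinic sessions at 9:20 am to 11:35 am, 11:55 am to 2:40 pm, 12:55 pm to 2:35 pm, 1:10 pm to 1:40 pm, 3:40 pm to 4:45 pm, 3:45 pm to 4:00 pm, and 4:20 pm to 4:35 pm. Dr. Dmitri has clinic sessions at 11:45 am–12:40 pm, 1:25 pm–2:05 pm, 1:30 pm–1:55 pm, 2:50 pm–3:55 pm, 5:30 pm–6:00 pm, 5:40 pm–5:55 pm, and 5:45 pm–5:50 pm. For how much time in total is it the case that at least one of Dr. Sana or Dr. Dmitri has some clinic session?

Merge the first list: 9:20 am-11:35 am, 11:55 am-2:40 pm, 3:40 pm-4:45 pm.
Merge the second list: 11:45 am-12:40 pm, 1:25 pm-2:05 pm, 2:50 pm-3:55 pm, 5:30 pm-6:00 pm.
A ∪ B = 9:20 am-11:35 am, 11:45 am-2:40 pm, 2:50 pm-4:45 pm, 5:30 pm-6:00 pm.
Total: 2 h 15 min + 2 h 55 min + 1 h 55 min + 30 min = 7 h 35 min.

7 h 35 min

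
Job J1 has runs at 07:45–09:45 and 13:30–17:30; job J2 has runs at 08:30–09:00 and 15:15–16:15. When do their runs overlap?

07:45–09:45 overlaps B on 08:30–09:00.
13:30–17:30 overlaps B on 15:15–16:15.

08:30–09:00, 15:15–16:15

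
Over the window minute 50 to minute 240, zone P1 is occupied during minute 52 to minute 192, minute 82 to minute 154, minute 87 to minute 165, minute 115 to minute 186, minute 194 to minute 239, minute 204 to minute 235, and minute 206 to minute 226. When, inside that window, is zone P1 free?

Covered (merged): minute 52 to minute 192, minute 194 to minute 239.
Complement within minute 50 to minute 240: minute 50 to minute 52, minute 192 to minute 194, minute 239 to minute 240.

minute 50 to minute 52, minute 192 to minute 194, minute 239 to minute 240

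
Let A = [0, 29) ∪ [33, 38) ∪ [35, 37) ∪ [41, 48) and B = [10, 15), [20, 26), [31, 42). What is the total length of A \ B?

First set merges to [0, 29), [33, 38), [41, 48).
A \ B = [0, 10), [15, 20), [26, 29), [42, 48).
Total: 10 + 5 + 3 + 6 = 24.

24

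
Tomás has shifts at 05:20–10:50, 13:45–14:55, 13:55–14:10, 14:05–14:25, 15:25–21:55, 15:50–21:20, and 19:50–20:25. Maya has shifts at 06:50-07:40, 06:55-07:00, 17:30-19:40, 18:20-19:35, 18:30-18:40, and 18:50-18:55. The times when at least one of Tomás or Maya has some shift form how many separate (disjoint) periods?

3

First set merges to 05:20–10:50, 13:45–14:55, 15:25–21:55.
Second set merges to 06:50–07:40, 17:30–19:40.
A ∪ B = 05:20–10:50, 13:45–14:55, 15:25–21:55.
That is 3 disjoint pieces.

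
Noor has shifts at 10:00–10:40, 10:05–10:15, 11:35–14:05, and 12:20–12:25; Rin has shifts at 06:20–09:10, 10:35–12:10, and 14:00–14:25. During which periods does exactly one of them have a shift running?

First set merges to 10:00–10:40, 11:35–14:05.
A \ B = 10:00–10:35, 12:10–14:00.
B \ A = 06:20–09:10, 10:40–11:35, 14:05–14:25.
Union of the two gives the symmetric difference.

06:20–09:10, 10:00–10:35, 10:40–11:35, 12:10–14:00, 14:05–14:25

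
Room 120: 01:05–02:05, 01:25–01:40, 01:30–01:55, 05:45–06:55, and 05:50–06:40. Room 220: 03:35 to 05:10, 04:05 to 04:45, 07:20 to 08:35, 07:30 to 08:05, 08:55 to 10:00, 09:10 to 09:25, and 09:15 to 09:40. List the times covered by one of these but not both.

First set merges to 01:05–02:05, 05:45–06:55.
Second set merges to 03:35–05:10, 07:20–08:35, 08:55–10:00.
A but not B: 01:05–02:05, 05:45–06:55.
B but not A: 03:35–05:10, 07:20–08:35, 08:55–10:00.
Combining gives A △ B.

01:05–02:05, 03:35–05:10, 05:45–06:55, 07:20–08:35, 08:55–10:00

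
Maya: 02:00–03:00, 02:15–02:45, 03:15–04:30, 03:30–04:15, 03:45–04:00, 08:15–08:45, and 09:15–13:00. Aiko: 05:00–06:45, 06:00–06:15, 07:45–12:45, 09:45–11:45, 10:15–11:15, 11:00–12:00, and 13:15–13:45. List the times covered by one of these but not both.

A, merged: 02:00–03:00, 03:15–04:30, 08:15–08:45, 09:15–13:00.
B, merged: 05:00–06:45, 07:45–12:45, 13:15–13:45.
A but not B: 02:00–03:00, 03:15–04:30, 12:45–13:00.
B but not A: 05:00–06:45, 07:45–08:15, 08:45–09:15, 13:15–13:45.
Combining gives A △ B.

02:00–03:00, 03:15–04:30, 05:00–06:45, 07:45–08:15, 08:45–09:15, 12:45–13:00, 13:15–13:45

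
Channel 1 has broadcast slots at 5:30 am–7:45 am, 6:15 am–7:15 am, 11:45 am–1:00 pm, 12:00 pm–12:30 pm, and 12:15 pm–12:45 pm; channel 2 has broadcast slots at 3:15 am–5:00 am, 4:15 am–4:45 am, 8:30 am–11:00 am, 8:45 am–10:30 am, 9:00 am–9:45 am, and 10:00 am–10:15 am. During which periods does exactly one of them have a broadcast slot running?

3:15 am–5:00 am, 5:30 am–7:45 am, 8:30 am–11:00 am, 11:45 am–1:00 pm

Merge the first list: 5:30 am–7:45 am, 11:45 am–1:00 pm.
Merge the second list: 3:15 am–5:00 am, 8:30 am–11:00 am.
A but not B: 5:30 am–7:45 am, 11:45 am–1:00 pm.
B but not A: 3:15 am–5:00 am, 8:30 am–11:00 am.
Combining gives A △ B.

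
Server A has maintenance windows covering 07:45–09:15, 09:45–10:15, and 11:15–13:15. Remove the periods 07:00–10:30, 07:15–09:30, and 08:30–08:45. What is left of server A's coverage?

Merge the second list: 07:00–10:30.
07:45–09:15: entirely removed.
09:45–10:15: entirely removed.
11:15–13:15: nothing removed.

11:15–13:15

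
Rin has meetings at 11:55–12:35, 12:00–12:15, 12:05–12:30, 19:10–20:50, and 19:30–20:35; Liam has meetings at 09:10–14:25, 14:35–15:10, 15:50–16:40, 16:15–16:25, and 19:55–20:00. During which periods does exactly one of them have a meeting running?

First set merges to 11:55–12:35, 19:10–20:50.
Second set merges to 09:10–14:25, 14:35–15:10, 15:50–16:40, 19:55–20:00.
Only in the first: 19:10–19:55, 20:00–20:50.
Only in the second: 09:10–11:55, 12:35–14:25, 14:35–15:10, 15:50–16:40.
Together these are the periods covered by exactly one.

09:10–11:55, 12:35–14:25, 14:35–15:10, 15:50–16:40, 19:10–19:55, 20:00–20:50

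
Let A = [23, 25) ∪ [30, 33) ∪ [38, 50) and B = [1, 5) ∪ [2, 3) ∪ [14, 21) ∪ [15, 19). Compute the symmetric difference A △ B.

[1, 5) ∪ [14, 21) ∪ [23, 25) ∪ [30, 33) ∪ [38, 50)

Merge the second list: [1, 5), [14, 21).
A \ B = [23, 25), [30, 33), [38, 50).
B \ A = [1, 5), [14, 21).
Union of the two gives the symmetric difference.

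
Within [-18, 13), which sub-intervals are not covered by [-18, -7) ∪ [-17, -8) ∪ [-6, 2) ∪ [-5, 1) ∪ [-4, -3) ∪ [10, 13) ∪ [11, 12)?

[-7, -6) ∪ [2, 10)

Covered (merged): [-18, -7), [-6, 2), [10, 13).
Complement within [-18, 13): [-7, -6), [2, 10).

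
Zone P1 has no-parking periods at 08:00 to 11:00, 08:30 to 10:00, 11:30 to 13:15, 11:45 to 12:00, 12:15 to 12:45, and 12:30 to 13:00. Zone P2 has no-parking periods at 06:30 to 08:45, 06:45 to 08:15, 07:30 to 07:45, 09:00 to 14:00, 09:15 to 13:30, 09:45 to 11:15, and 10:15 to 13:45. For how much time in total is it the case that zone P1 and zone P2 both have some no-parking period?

4 h 30 min

A, merged: 08:00–11:00, 11:30–13:15.
B, merged: 06:30–08:45, 09:00–14:00.
A ∩ B = 08:00–08:45, 09:00–11:00, 11:30–13:15.
Total: 45 min + 2 h + 1 h 45 min = 4 h 30 min.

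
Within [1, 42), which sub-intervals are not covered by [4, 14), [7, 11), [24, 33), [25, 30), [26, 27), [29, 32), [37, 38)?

Covered (merged): [4, 14), [24, 33), [37, 38).
Complement within [1, 42): [1, 4), [14, 24), [33, 37), [38, 42).

[1, 4) ∪ [14, 24) ∪ [33, 37) ∪ [38, 42)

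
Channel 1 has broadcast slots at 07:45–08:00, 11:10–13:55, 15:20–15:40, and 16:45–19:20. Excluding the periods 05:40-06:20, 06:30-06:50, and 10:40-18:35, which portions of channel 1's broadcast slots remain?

07:45–08:00, 18:35–19:20

07:45–08:00: no B overlap → unchanged.
11:10–13:55: fully covered by B → removed.
15:20–15:40: fully covered by B → removed.
16:45–19:20 minus B → 18:35–19:20.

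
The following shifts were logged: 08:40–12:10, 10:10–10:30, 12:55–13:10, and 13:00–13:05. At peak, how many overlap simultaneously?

2

At 10:10, 2 of the intervals are simultaneously active.
No point has more.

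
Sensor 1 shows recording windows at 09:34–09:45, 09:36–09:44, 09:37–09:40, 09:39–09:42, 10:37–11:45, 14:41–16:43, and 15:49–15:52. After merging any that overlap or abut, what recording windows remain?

09:34–09:45, 10:37–11:45, 14:41–16:43

09:36–09:44 overlaps/touches 09:34–09:45 → extend to 09:34–09:45.
09:37–09:40 overlaps/touches 09:34–09:45 → extend to 09:34–09:45.
09:39–09:42 overlaps/touches 09:34–09:45 → extend to 09:34–09:45.
10:37–11:45 is disjoint → start new block.
14:41–16:43 is disjoint → start new block.
15:49–15:52 overlaps/touches 14:41–16:43 → extend to 14:41–16:43.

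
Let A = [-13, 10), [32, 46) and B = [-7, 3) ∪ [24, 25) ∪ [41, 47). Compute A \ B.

[-13, 10) \ B = [-13, -7), [3, 10).
[32, 46) \ B = [32, 41).

[-13, -7) ∪ [3, 10) ∪ [32, 41)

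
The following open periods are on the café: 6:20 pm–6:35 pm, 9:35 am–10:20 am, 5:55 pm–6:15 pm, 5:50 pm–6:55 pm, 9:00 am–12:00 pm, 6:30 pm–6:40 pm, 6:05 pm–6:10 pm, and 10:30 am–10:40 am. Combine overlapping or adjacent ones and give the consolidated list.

Sort by start: 9:00 am–12:00 pm, 9:35 am–10:20 am, 10:30 am–10:40 am, 5:50 pm–6:55 pm, 5:55 pm–6:15 pm, 6:05 pm–6:10 pm, 6:20 pm–6:35 pm, 6:30 pm–6:40 pm.
9:35 am–10:20 am overlaps/touches 9:00 am–12:00 pm → extend to 9:00 am–12:00 pm.
10:30 am–10:40 am overlaps/touches 9:00 am–12:00 pm → extend to 9:00 am–12:00 pm.
5:50 pm–6:55 pm is disjoint → start new block.
5:55 pm–6:15 pm overlaps/touches 5:50 pm–6:55 pm → extend to 5:50 pm–6:55 pm.
6:05 pm–6:10 pm overlaps/touches 5:50 pm–6:55 pm → extend to 5:50 pm–6:55 pm.
6:20 pm–6:35 pm overlaps/touches 5:50 pm–6:55 pm → extend to 5:50 pm–6:55 pm.
6:30 pm–6:40 pm overlaps/touches 5:50 pm–6:55 pm → extend to 5:50 pm–6:55 pm.

9:00 am–12:00 pm, 5:50 pm–6:55 pm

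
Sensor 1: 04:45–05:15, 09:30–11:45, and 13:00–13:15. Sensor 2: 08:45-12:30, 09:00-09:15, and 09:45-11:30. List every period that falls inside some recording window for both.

09:30-11:45

Second set merges to 08:45-12:30.
04:45-05:15 meets no B interval.
09:30-11:45 ∩ B → 09:30-11:45.
13:00-13:15 meets no B interval.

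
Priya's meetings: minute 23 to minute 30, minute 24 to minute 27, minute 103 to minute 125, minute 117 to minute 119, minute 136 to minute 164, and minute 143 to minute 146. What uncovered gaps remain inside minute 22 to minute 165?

minute 22 to minute 23, minute 30 to minute 103, minute 125 to minute 136, minute 164 to minute 165

The merged coverage is minute 23 to minute 30, minute 103 to minute 125, minute 136 to minute 164.
Uncovered inside minute 22 to minute 165: minute 22 to minute 23, minute 30 to minute 103, minute 125 to minute 136, minute 164 to minute 165.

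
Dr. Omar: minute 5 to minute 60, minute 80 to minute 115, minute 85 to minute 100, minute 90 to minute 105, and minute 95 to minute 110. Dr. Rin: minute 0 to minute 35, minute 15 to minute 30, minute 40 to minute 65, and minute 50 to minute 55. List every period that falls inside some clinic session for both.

minute 5 to minute 35, minute 40 to minute 60

Merge the first list: minute 5 to minute 60, minute 80 to minute 115.
Merge the second list: minute 0 to minute 35, minute 40 to minute 65.
minute 5 to minute 60 overlaps B on minute 5 to minute 35, minute 40 to minute 60.
minute 80 to minute 115 falls entirely outside B.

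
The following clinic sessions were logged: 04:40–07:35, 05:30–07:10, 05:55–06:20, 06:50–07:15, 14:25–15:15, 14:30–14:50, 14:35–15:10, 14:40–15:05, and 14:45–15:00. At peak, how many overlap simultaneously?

Walk the sorted start/end points keeping a running depth.
The depth first hits 5 at 14:45.

5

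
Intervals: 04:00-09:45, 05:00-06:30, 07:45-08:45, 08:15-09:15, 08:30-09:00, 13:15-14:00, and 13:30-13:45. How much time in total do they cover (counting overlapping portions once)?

6 h 30 min

Merged: 04:00–09:45, 13:15–14:00.
Lengths: 5 h 45 min + 45 min = 6 h 30 min.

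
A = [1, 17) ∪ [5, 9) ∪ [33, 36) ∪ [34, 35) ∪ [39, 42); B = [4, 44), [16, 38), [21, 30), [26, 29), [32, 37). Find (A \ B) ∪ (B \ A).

A, merged: [1, 17), [33, 36), [39, 42).
B, merged: [4, 44).
A but not B: [1, 4).
B but not A: [17, 33), [36, 39), [42, 44).
Combining gives A △ B.

[1, 4) ∪ [17, 33) ∪ [36, 39) ∪ [42, 44)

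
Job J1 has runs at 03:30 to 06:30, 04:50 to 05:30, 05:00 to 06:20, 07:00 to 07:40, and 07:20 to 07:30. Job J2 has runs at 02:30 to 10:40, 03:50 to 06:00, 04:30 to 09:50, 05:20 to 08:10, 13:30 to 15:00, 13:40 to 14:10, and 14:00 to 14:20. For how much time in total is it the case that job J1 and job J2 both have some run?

3 h 40 min

First set merges to 03:30–06:30, 07:00–07:40.
Second set merges to 02:30–10:40, 13:30–15:00.
A ∩ B = 03:30–06:30, 07:00–07:40.
Total: 3 h + 40 min = 3 h 40 min.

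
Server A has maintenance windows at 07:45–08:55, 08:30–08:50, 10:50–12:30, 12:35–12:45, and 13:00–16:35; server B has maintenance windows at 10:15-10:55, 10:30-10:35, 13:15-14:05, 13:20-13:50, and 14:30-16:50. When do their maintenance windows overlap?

A, merged: 07:45–08:55, 10:50–12:30, 12:35–12:45, 13:00–16:35.
B, merged: 10:15–10:55, 13:15–14:05, 14:30–16:50.
07:45–08:55: no overlap with the second set.
10:50–12:30 meets the second set on 10:50–10:55.
12:35–12:45: no overlap with the second set.
13:00–16:35 meets the second set on 13:15–14:05, 14:30–16:35.

10:50–10:55, 13:15–14:05, 14:30–16:35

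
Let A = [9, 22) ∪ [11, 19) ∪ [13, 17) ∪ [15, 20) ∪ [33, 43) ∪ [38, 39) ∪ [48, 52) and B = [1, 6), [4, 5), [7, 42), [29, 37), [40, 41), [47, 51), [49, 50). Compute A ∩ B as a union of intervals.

A, merged: [9, 22), [33, 43), [48, 52).
B, merged: [1, 6), [7, 42), [47, 51).
[9, 22) meets the second set on [9, 22).
[33, 43) meets the second set on [33, 42).
[48, 52) meets the second set on [48, 51).

[9, 22) ∪ [33, 42) ∪ [48, 51)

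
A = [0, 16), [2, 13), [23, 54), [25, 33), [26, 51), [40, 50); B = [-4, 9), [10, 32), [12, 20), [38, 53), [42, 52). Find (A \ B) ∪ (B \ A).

A, merged: [0, 16), [23, 54).
B, merged: [-4, 9), [10, 32), [38, 53).
Only in the first: [9, 10), [32, 38), [53, 54).
Only in the second: [-4, 0), [16, 23).
Together these are the periods covered by exactly one.

[-4, 0) ∪ [9, 10) ∪ [16, 23) ∪ [32, 38) ∪ [53, 54)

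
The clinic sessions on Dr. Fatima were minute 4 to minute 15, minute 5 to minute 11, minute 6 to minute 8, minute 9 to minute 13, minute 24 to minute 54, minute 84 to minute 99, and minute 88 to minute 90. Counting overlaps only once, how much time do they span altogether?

56 minutes

Merged: minute 4 to minute 15, minute 24 to minute 54, minute 84 to minute 99.
Lengths: 11 minutes + 30 minutes + 15 minutes = 56 minutes.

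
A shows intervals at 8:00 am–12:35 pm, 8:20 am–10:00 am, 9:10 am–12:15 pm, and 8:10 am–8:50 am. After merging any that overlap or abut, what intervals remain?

8:00 am-12:35 pm

Sort by start: 8:00 am-12:35 pm, 8:10 am-8:50 am, 8:20 am-10:00 am, 9:10 am-12:15 pm.
8:10 am-8:50 am overlaps/touches 8:00 am-12:35 pm → extend to 8:00 am-12:35 pm.
8:20 am-10:00 am overlaps/touches 8:00 am-12:35 pm → extend to 8:00 am-12:35 pm.
9:10 am-12:15 pm overlaps/touches 8:00 am-12:35 pm → extend to 8:00 am-12:35 pm.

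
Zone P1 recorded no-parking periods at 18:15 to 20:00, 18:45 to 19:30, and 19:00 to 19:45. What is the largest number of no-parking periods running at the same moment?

3

Sweep endpoints in order; track running count of active intervals.
Peak of 3 reached at 19:00.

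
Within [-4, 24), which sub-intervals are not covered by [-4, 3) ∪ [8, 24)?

The merged coverage is [-4, 3), [8, 24).
Complement within [-4, 24): [3, 8).

[3, 8)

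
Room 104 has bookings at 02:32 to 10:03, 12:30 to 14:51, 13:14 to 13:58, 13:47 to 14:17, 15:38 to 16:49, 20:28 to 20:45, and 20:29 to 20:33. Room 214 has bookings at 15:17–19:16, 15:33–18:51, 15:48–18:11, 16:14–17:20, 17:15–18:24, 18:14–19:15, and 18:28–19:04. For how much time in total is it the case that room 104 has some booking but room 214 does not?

Merge the first list: 02:32–10:03, 12:30–14:51, 15:38–16:49, 20:28–20:45.
Merge the second list: 15:17–19:16.
A \ B = 02:32–10:03, 12:30–14:51, 20:28–20:45.
Total: 7 h 31 min + 2 h 21 min + 17 min = 10 h 9 min.

10 h 9 min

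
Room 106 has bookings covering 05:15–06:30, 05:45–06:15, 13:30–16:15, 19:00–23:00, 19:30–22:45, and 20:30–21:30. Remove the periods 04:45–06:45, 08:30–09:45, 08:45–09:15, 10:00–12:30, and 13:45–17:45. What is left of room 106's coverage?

13:30–13:45, 19:00–23:00

A, merged: 05:15–06:30, 13:30–16:15, 19:00–23:00.
B, merged: 04:45–06:45, 08:30–09:45, 10:00–12:30, 13:45–17:45.
05:15–06:30 lies entirely inside B → drops out.
13:30–16:15 with B removed leaves 13:30–13:45.
19:00–23:00 is untouched.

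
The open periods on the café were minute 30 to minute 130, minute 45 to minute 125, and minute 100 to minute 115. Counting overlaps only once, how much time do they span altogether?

Merged: minute 30 to minute 130.
Length: 100 minutes.

100 minutes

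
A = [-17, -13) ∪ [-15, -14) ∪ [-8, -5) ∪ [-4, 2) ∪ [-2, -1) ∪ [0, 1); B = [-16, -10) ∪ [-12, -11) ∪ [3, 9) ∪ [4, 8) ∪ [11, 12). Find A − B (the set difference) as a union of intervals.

Merge the first list: [-17, -13), [-8, -5), [-4, 2).
Merge the second list: [-16, -10), [3, 9), [11, 12).
[-17, -13) minus B → [-17, -16).
[-8, -5): no B overlap → unchanged.
[-4, 2): no B overlap → unchanged.

[-17, -16) ∪ [-8, -5) ∪ [-4, 2)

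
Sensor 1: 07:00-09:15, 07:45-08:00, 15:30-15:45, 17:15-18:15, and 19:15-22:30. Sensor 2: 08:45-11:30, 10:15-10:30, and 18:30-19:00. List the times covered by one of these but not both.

A, merged: 07:00–09:15, 15:30–15:45, 17:15–18:15, 19:15–22:30.
B, merged: 08:45–11:30, 18:30–19:00.
A \ B = 07:00–08:45, 15:30–15:45, 17:15–18:15, 19:15–22:30.
B \ A = 09:15–11:30, 18:30–19:00.
Union of the two gives the symmetric difference.

07:00–08:45, 09:15–11:30, 15:30–15:45, 17:15–18:15, 18:30–19:00, 19:15–22:30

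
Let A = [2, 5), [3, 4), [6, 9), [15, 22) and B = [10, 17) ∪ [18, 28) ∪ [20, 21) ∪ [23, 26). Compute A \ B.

[2, 5) ∪ [6, 9) ∪ [17, 18)

First set merges to [2, 5), [6, 9), [15, 22).
Second set merges to [10, 17), [18, 28).
[2, 5): nothing removed.
[6, 9): nothing removed.
[15, 22) \ B = [17, 18).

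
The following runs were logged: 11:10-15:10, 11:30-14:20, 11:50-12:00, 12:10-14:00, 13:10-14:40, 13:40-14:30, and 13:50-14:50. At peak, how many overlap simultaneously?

Sweep endpoints in order; track running count of active intervals.
Peak of 6 reached at 13:50.

6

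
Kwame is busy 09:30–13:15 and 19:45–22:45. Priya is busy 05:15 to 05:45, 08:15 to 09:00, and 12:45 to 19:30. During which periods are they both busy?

12:45–13:15

09:30–13:15 ∩ B → 12:45–13:15.
19:45–22:45 meets no B interval.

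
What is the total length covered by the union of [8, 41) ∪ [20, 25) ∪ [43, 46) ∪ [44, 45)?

Merged: [8, 41), [43, 46).
Lengths: 33 + 3 = 36.

36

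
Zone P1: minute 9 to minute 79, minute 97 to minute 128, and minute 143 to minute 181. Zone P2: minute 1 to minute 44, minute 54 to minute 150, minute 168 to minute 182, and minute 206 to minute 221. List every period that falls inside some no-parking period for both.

minute 9 to minute 44, minute 54 to minute 79, minute 97 to minute 128, minute 143 to minute 150, minute 168 to minute 181

minute 9 to minute 79 overlaps B on minute 9 to minute 44, minute 54 to minute 79.
minute 97 to minute 128 overlaps B on minute 97 to minute 128.
minute 143 to minute 181 overlaps B on minute 143 to minute 150, minute 168 to minute 181.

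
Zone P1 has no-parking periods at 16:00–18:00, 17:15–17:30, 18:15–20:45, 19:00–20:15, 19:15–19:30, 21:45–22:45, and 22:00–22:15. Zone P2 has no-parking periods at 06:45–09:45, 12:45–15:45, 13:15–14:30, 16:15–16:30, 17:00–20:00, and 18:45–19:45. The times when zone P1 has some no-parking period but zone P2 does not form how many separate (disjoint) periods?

4

First set merges to 16:00-18:00, 18:15-20:45, 21:45-22:45.
Second set merges to 06:45-09:45, 12:45-15:45, 16:15-16:30, 17:00-20:00.
A \ B = 16:00-16:15, 16:30-17:00, 20:00-20:45, 21:45-22:45.
That is 4 disjoint pieces.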